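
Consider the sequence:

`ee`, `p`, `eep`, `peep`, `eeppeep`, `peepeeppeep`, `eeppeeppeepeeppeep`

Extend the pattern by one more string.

peepeeppeepeeppeeppeepeeppeep

This is a Fibonacci-style word recurrence s(k) = s(k−2)·s(k−1): e.g. ee·p = eep.
The next term joins peepeeppeep and eeppeeppeepeeppeep.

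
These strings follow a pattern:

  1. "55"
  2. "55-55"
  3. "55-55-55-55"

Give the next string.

Each string is two copies of the previous one joined by '-'.
Doubling 55-55-55-55 with '-' between the halves:

55-55-55-55-55-55-55-55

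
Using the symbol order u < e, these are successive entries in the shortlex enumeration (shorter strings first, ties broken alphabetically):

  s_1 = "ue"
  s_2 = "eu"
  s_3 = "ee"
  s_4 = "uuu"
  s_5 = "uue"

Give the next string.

ueu

Treat uue as a base-2 numeral over the given alphabet and add one, carrying through any trailing e's.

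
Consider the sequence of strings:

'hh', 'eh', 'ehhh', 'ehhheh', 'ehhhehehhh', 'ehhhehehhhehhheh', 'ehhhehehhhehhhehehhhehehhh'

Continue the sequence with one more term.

ehhhehehhhehhhehehhhehehhhehhhehehhhehhheh

This is a Fibonacci-style word recurrence s(k) = s(k−1)·s(k−2): e.g. eh·hh = ehhh.
The next term joins ehhhehehhhehhhehehhhehehhh and ehhhehehhhehhheh.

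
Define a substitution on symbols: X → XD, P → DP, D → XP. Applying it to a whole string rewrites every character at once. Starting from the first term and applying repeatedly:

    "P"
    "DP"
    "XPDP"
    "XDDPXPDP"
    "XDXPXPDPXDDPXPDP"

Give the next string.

φ(XDXPXPDPXDDPXPDP) expands symbol-by-symbol to XD XP XD DP XD DP XP DP XD XP XP DP XD DP XP DP; joining the 16 pieces gives the next term.

XDXPXDDPXDDPXPDPXDXPXPDPXDDPXPDP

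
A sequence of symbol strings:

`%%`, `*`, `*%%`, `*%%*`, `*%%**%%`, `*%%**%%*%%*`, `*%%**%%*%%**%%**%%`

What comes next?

*%%**%%*%%**%%**%%*%%**%%*%%*

This is a Fibonacci-style word recurrence s(k) = s(k−1)·s(k−2): e.g. *·%% = *%%.
So term 8 is *%%**%%*%%**%%**%%·*%%**%%*%%*.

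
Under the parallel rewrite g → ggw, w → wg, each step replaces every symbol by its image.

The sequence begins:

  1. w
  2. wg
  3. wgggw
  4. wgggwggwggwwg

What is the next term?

wgggwggwggwwgggwggwwgggwggwwgwgggw

Replace each of the 13 characters of wgggwggwggwwg in place — wg ggw ggw ggw wg ggw ggw wg ggw ggw wg wg ggw — and concatenate.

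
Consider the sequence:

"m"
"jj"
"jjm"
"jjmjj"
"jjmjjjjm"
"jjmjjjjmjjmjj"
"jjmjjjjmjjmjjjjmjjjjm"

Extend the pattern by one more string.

Each term (from the third on) is the previous term followed by the one before it: term 3 = jj·m = jjm.
So term 8 is jjmjjjjmjjmjjjjmjjjjm·jjmjjjjmjjmjj.

jjmjjjjmjjmjjjjmjjjjmjjmjjjjmjjmjj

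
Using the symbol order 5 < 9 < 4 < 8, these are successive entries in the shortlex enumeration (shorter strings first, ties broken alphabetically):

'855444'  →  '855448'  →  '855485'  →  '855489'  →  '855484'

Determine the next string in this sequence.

855488

The successor of 855484 increments the rightmost position that isn't already 8 and resets every position after it to 5.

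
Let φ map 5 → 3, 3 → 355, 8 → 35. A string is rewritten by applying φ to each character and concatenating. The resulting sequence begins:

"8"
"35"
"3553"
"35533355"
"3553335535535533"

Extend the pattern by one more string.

35533355355355333553335533355355

Replace each of the 16 characters of 3553335535535533 in place — 355 3 3 355 355 355 3 3 355 3 3 355 3 3 355 355 — and concatenate.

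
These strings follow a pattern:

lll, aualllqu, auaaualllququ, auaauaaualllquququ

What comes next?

auaauaauaaualllququququ

s(k+1) = aua·s(k)·qu, so each term gains aua as a prefix and qu as a suffix.
So the next term is aua·auaauaaualllquququ·qu.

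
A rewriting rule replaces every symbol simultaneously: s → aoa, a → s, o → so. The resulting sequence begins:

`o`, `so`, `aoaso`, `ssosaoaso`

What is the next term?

Rewriting each symbol of ssosaoaso: s→aoa, s→aoa, o→so, s→aoa, a→s, o→so, a→s, s→aoa, o→so, which concatenates to aoa aoa so aoa s so s aoa so.

aoaaoasoaoassosaoaso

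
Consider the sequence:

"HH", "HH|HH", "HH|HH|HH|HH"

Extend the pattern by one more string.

Every step duplicates the string with '|' between the halves.
Doubling HH|HH|HH|HH with '|' between the halves:

HH|HH|HH|HH|HH|HH|HH|HH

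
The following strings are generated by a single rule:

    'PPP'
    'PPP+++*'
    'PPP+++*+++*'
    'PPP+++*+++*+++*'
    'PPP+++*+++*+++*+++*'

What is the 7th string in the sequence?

PPP+++*+++*+++*+++*+++*+++*

Every step adds +++* to the end: s(k+1) = s(k)·+++*.
From PPP+++*+++*+++*+++*, 2 further steps: PPP+++*+++*+++*+++* → PPP+++*+++*+++*+++*+++* → (answer).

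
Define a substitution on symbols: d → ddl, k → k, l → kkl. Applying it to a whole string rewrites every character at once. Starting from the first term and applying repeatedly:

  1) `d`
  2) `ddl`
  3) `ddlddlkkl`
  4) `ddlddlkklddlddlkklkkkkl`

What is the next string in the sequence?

Rewriting the 23 symbols of ddlddlkklddlddlkklkkkkl one by one yields ddl ddl kkl ddl ddl kkl k k kkl ddl ddl kkl ddl ddl kkl k k kkl k k k k kkl; concatenated:

ddlddlkklddlddlkklkkkklddlddlkklddlddlkklkkkklkkkkkkl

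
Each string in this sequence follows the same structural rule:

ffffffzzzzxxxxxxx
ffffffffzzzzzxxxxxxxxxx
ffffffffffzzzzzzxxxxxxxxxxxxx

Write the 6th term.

ffffffffffffffffzzzzzzzzzxxxxxxxxxxxxxxxxxxxxxx

Term n consists of 2n+2 f's, followed by n+2 z's, followed by 3n+1 x's, where the shown terms are n = 2, 3, 4.
At n = 7 the blocks have lengths 16, 9, 22.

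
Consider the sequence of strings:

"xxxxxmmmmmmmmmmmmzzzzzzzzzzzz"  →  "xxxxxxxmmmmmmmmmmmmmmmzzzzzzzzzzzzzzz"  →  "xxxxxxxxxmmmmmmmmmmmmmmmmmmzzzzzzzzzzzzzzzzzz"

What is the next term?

Reading off run lengths: x runs 5, 7, 9; m runs 12, 15, 18; z runs 12, 15, 18 — each is linear in n, where the shown terms are n = 3, 4, 5.
For the next term, n = 6, so the run lengths are 11, 21, 21.

xxxxxxxxxxxmmmmmmmmmmmmmmmmmmmmmzzzzzzzzzzzzzzzzzzzzz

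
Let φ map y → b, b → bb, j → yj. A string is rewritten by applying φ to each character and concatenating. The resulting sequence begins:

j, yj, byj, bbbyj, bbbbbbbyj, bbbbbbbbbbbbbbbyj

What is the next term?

Applying the rule to each of the 17 symbols of bbbbbbbbbbbbbbbyj gives the pieces bb bb bb bb bb bb bb bb bb bb bb bb bb bb bb b yj, which concatenate to the answer.

bbbbbbbbbbbbbbbbbbbbbbbbbbbbbbbyj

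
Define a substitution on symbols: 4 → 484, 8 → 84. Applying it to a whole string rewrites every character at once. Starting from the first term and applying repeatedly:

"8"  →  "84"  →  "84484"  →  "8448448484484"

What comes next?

8448448484484484844848448448484484

φ(8448448484484) expands symbol-by-symbol to 84 484 484 84 484 484 84 484 84 484 484 84 484; joining the 13 pieces gives the next term.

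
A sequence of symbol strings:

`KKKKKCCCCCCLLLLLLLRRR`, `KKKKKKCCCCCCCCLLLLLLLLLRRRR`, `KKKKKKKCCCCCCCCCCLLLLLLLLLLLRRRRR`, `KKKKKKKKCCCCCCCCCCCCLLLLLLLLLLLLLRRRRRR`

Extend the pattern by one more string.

KKKKKKKKKCCCCCCCCCCCCCCLLLLLLLLLLLLLLLRRRRRRR

The n-th term is n+2 K's then 2n C's then 2n+1 L's then n R's, where the shown terms are n = 3, 4, 5, 6.
Setting n = 7 gives 9, 14, 15, 7 characters in each block.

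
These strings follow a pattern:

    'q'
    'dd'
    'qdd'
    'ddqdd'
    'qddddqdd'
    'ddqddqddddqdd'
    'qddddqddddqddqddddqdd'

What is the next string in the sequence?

ddqddqddddqddqddddqddddqddqddddqdd

This is a Fibonacci-style word recurrence s(k) = s(k−2)·s(k−1): e.g. q·dd = qdd.
So term 8 is ddqddqddddqdd·qddddqddddqddqddddqdd.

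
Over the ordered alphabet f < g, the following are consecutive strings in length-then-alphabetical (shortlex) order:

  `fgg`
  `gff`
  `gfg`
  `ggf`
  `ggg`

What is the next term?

After ggg the length-3 strings are exhausted; the first length-4 string is 4 copies of f.

ffff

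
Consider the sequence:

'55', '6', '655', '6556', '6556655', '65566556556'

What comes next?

Each term (from the third on) is the previous term followed by the one before it: term 3 = 6·55 = 655.
The next term joins 65566556556 and 6556655.

655665565566556655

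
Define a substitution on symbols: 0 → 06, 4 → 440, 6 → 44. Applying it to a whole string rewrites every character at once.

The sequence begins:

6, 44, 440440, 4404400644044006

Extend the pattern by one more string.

4404400644044006064444044006440440060644

Applying the rule to each of the 16 symbols of 4404400644044006 gives the pieces 440 440 06 440 440 06 06 44 440 440 06 440 440 06 06 44, which concatenate to the answer.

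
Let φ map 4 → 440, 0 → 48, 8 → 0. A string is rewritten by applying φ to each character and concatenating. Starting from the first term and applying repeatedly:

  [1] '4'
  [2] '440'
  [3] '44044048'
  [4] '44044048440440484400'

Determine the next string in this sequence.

44044048440440484400440440484404404844004404404848

φ(44044048440440484400) expands symbol-by-symbol to 440 440 48 440 440 48 440 0 440 440 48 440 440 48 440 0 440 440 48 48; joining the 20 pieces gives the next term.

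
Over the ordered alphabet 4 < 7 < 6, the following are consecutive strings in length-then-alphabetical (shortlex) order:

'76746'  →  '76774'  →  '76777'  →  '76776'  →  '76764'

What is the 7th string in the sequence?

Continuing the enumeration 2 steps past 76764: 76764 → 76767 → (answer).

76766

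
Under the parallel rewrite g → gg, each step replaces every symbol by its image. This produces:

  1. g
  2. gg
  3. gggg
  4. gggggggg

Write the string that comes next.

gggggggggggggggg

Apply φ to gggggggg symbol by symbol: g→gg, g→gg, g→gg, g→gg, g→gg, g→gg, g→gg, g→gg; joined: gg gg gg gg gg gg gg gg.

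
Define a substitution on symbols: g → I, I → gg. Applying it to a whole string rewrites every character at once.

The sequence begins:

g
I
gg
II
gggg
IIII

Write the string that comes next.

Rewriting each symbol of IIII: I→gg, I→gg, I→gg, I→gg, which concatenates to gg gg gg gg.

gggggggg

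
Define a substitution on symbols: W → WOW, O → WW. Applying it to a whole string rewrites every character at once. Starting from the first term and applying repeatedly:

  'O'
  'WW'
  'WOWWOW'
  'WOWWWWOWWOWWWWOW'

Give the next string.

Rewriting the 16 symbols of WOWWWWOWWOWWWWOW one by one yields WOW WW WOW WOW WOW WOW WW WOW WOW WW WOW WOW WOW WOW WW WOW; concatenated:

WOWWWWOWWOWWOWWOWWWWOWWOWWWWOWWOWWOWWOWWWWOW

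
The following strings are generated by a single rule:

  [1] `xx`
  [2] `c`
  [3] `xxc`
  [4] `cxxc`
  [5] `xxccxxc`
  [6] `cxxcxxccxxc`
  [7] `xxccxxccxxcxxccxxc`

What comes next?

cxxcxxccxxcxxccxxccxxcxxccxxc

This is a Fibonacci-style word recurrence s(k) = s(k−2)·s(k−1): e.g. xx·c = xxc.
Continuing: cxxcxxccxxc · xxccxxccxxcxxccxxc gives term 8.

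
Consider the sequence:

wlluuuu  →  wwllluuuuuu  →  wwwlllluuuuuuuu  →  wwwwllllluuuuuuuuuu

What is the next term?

wwwwwlllllluuuuuuuuuuuu

Each string has the form w^{n-1} l^{n} u^{2n}, where the shown terms are n = 2, 3, 4, 5.
At n = 6 the blocks have lengths 5, 6, 12.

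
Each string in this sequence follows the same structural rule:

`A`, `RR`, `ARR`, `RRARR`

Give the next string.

Each term (from the third on) is the two preceding terms concatenated in order: term 3 = A·RR = ARR.
So term 5 is ARR·RRARR.

ARRRRARR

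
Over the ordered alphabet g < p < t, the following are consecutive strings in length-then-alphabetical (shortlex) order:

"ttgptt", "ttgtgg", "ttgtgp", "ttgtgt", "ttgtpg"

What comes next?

ttgtpp

Treat ttgtpg as a base-3 numeral over the given alphabet and add one, carrying through any trailing t's.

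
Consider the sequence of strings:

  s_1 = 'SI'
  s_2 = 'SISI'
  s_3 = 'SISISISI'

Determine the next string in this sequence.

Each string is two copies of the previous one concatenated.
Doubling SISISISI:

SISISISISISISISI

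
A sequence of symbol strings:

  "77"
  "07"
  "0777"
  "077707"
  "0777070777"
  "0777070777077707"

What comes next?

07770707770777070777070777

From term 3 onward, concatenate the last term with the second-to-last: 07·77 = 0777, 0777·07 = 077707, …
Continuing: 0777070777077707 · 0777070777 gives term 7.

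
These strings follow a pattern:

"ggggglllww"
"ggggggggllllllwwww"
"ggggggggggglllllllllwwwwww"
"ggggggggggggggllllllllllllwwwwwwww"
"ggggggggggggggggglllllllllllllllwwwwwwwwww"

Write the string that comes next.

ggggggggggggggggggggllllllllllllllllllwwwwwwwwwwww

Reading off run lengths: g runs 5, 8, 11, 14, 17; l runs 3, 6, 9, 12, 15; w runs 2, 4, 6, 8, 10 — each is linear in n (n = 1, 2, …).
At n = 6 the blocks have lengths 20, 18, 12.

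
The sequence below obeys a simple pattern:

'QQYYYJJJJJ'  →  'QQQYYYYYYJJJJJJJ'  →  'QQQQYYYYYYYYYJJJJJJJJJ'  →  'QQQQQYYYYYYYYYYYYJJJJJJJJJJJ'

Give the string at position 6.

QQQQQQQYYYYYYYYYYYYYYYYYYJJJJJJJJJJJJJJJ

Term n consists of n+1 Q's, followed by 3n Y's, followed by 2n+3 J's (n = 1, 2, …).
Setting n = 6 gives 7, 18, 15 characters in each block.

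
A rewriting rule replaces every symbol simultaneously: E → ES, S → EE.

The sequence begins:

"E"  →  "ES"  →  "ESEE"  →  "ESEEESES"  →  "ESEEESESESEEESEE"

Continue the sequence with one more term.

ESEEESESESEEESEEESEEESESESEEESES

φ(ESEEESESESEEESEE) expands symbol-by-symbol to ES EE ES ES ES EE ES EE ES EE ES ES ES EE ES ES; joining the 16 pieces gives the next term.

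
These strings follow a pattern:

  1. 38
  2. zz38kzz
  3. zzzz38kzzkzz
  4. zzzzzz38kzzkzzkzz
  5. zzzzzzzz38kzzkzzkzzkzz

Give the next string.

Each term wraps the previous one in zz on the left and kzz on the right.
One more step from zzzzzzzz38kzzkzzkzzkzz gives the answer.

zzzzzzzzzz38kzzkzzkzzkzzkzz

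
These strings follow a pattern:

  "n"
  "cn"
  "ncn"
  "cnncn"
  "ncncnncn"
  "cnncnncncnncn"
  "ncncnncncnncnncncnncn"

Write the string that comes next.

cnncnncncnncnncncnncncnncnncncnncn

This is a Fibonacci-style word recurrence s(k) = s(k−2)·s(k−1): e.g. n·cn = ncn.
Continuing: cnncnncncnncn · ncncnncncnncnncncnncn gives term 8.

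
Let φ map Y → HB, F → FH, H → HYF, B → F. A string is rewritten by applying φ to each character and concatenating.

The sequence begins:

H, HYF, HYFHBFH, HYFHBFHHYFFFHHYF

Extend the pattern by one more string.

HYFHBFHHYFFFHHYFHYFHBFHFHFHHYFHYFHBFH

Replace each of the 16 characters of HYFHBFHHYFFFHHYF in place — HYF HB FH HYF F FH HYF HYF HB FH FH FH HYF HYF HB FH — and concatenate.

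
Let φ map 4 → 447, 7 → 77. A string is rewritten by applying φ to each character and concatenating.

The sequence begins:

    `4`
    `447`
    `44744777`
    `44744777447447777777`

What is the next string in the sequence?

Rewriting the 20 symbols of 44744777447447777777 one by one yields 447 447 77 447 447 77 77 77 447 447 77 447 447 77 77 77 77 77 77 77; concatenated:

447447774474477777774474477744744777777777777777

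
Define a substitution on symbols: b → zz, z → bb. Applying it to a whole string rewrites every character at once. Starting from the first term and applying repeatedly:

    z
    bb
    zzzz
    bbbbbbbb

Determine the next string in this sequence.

zzzzzzzzzzzzzzzz

Apply φ to bbbbbbbb symbol by symbol: b→zz, b→zz, b→zz, b→zz, b→zz, b→zz, b→zz, b→zz; joined: zz zz zz zz zz zz zz zz.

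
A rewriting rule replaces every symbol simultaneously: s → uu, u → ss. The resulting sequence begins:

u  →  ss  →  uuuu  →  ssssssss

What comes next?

uuuuuuuuuuuuuuuu

Rewriting each symbol of ssssssss: s→uu, s→uu, s→uu, s→uu, s→uu, s→uu, s→uu, s→uu, which concatenates to uu uu uu uu uu uu uu uu.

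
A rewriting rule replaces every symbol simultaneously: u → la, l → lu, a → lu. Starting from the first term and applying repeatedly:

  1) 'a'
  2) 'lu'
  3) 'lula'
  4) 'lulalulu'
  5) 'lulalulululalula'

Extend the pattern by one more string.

Rewriting the 16 symbols of lulalulululalula one by one yields lu la lu lu lu la lu la lu la lu lu lu la lu lu; concatenated:

lulalulululalulalulalulululalulu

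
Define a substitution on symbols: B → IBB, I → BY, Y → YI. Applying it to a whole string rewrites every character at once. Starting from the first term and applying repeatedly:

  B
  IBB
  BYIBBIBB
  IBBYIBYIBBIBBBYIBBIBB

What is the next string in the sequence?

Rewriting the 21 symbols of IBBYIBYIBBIBBBYIBBIBB one by one yields BY IBB IBB YI BY IBB YI BY IBB IBB BY IBB IBB IBB YI BY IBB IBB BY IBB IBB; concatenated:

BYIBBIBBYIBYIBBYIBYIBBIBBBYIBBIBBIBBYIBYIBBIBBBYIBBIBB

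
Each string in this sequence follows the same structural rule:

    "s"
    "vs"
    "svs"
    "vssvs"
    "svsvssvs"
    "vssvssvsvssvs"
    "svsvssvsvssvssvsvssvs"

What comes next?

From term 3 onward, concatenate the second-to-last term with the last: s·vs = svs, vs·svs = vssvs, …
The next term joins vssvssvsvssvs and svsvssvsvssvssvsvssvs.

vssvssvsvssvssvsvssvsvssvssvsvssvs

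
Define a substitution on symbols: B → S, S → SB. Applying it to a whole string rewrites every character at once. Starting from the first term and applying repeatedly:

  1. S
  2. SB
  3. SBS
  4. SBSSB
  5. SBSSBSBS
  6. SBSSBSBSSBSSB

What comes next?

SBSSBSBSSBSSBSBSSBSBS

φ(SBSSBSBSSBSSB) expands symbol-by-symbol to SB S SB SB S SB S SB SB S SB SB S; joining the 13 pieces gives the next term.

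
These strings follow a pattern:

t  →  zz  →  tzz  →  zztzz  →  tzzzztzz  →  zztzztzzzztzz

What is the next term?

tzzzztzzzztzztzzzztzz

Each term (from the third on) is the two preceding terms concatenated in order: term 3 = t·zz = tzz.
Continuing: tzzzztzz · zztzztzzzztzz gives term 7.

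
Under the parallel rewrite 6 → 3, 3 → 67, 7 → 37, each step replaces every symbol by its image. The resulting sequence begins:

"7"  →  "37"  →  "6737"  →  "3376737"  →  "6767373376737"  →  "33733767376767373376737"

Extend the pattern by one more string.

Replace each of the 23 characters of 33733767376767373376737 in place — 67 67 37 67 67 37 3 37 67 37 3 37 3 37 67 37 67 67 37 3 37 67 37 — and concatenate.

676737676737337673733733767376767373376737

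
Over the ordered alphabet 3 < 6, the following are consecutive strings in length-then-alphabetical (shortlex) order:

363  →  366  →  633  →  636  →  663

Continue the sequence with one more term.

666

The successor of 663 increments the rightmost position that isn't already 6 and resets every position after it to 3.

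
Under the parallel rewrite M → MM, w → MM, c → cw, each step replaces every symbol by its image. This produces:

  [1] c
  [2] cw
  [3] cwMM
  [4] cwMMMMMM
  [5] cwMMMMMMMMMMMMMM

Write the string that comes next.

φ(cwMMMMMMMMMMMMMM) expands symbol-by-symbol to cw MM MM MM MM MM MM MM MM MM MM MM MM MM MM MM; joining the 16 pieces gives the next term.

cwMMMMMMMMMMMMMMMMMMMMMMMMMMMMMM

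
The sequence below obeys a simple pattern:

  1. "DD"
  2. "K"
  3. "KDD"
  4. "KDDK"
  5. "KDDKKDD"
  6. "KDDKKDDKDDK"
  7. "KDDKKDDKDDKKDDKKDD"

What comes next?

This is a Fibonacci-style word recurrence s(k) = s(k−1)·s(k−2): e.g. K·DD = KDD.
The next term joins KDDKKDDKDDKKDDKKDD and KDDKKDDKDDK.

KDDKKDDKDDKKDDKKDDKDDKKDDKDDK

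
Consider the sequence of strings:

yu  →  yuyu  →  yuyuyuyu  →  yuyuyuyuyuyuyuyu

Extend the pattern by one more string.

Every step duplicates the string.
Doubling yuyuyuyuyuyuyuyu:

yuyuyuyuyuyuyuyuyuyuyuyuyuyuyuyu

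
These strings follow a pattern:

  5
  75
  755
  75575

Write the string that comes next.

From term 3 onward, concatenate the last term with the second-to-last: 75·5 = 755, 755·75 = 75575, …
The next term joins 75575 and 755.

75575755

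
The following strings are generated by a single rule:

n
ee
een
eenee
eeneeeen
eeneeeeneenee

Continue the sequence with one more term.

This is a Fibonacci-style word recurrence s(k) = s(k−1)·s(k−2): e.g. ee·n = een.
Continuing: eeneeeeneenee · eeneeeen gives term 7.

eeneeeeneeneeeeneeeen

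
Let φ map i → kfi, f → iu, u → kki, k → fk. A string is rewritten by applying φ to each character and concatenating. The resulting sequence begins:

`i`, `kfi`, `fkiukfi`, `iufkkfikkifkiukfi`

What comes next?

Replace each of the 17 characters of iufkkfikkifkiukfi in place — kfi kki iu fk fk iu kfi fk fk kfi iu fk kfi kki fk iu kfi — and concatenate.

kfikkiiufkfkiukfifkfkkfiiufkkfikkifkiukfi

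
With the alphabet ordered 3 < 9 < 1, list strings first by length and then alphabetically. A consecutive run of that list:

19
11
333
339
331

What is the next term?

393

Find the rightmost character of 331 below 1, bump it to the next letter, and reset everything to its right to 3.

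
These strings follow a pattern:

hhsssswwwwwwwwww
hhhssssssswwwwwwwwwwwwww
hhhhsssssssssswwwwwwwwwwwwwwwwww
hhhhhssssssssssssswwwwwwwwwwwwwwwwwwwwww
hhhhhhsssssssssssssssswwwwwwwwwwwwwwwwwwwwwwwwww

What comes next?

hhhhhhhssssssssssssssssssswwwwwwwwwwwwwwwwwwwwwwwwwwwwww

Each string has the form h^{n} s^{3n-2} w^{4n+2}, where the shown terms are n = 2, 3, 4, 5, 6.
For the next term, n = 7, so the run lengths are 7, 19, 30.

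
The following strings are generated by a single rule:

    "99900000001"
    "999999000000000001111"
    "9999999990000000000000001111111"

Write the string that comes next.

Each string has the form 9^{3n} 0^{4n+3} 1^{3n-2} (n = 1, 2, …).
For the next term, n = 4, so the run lengths are 12, 19, 10.

99999999999900000000000000000001111111111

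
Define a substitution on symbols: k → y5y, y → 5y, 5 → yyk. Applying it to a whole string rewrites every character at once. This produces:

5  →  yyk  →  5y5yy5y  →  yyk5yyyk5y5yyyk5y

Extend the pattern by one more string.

Rewriting the 17 symbols of yyk5yyyk5y5yyyk5y one by one yields 5y 5y y5y yyk 5y 5y 5y y5y yyk 5y yyk 5y 5y 5y y5y yyk 5y; concatenated:

5y5yy5yyyk5y5y5yy5yyyk5yyyk5y5y5yy5yyyk5y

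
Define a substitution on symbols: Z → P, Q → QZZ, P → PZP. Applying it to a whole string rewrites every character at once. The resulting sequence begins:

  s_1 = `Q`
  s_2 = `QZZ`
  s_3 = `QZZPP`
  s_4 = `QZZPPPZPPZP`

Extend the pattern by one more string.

QZZPPPZPPZPPZPPPZPPZPPPZP

Expanding QZZPPPZPPZP: Q→QZZ, Z→P, Z→P, P→PZP, P→PZP, P→PZP, Z→P, P→PZP, P→PZP, Z→P, P→PZP. Concatenated: QZZ P P PZP PZP PZP P PZP PZP P PZP.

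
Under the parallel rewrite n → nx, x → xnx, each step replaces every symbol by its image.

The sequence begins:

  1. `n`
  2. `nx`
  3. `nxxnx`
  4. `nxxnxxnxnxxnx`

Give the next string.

nxxnxxnxnxxnxxnxnxxnxnxxnxxnxnxxnx

Applying the rule to each of the 13 symbols of nxxnxxnxnxxnx gives the pieces nx xnx xnx nx xnx xnx nx xnx nx xnx xnx nx xnx, which concatenate to the answer.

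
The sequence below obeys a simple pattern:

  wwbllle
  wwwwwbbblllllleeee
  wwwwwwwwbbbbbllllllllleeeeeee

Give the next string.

wwwwwwwwwwwbbbbbbblllllllllllleeeeeeeeee

Each string has the form w^{3n-1} b^{2n-1} l^{3n} e^{3n-2} (n = 1, 2, …).
For the next term, n = 4, so the run lengths are 11, 7, 12, 10.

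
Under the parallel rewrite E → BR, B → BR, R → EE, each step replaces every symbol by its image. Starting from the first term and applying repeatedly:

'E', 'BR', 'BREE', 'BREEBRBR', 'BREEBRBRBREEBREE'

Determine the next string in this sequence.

Replace each of the 16 characters of BREEBRBRBREEBREE in place — BR EE BR BR BR EE BR EE BR EE BR BR BR EE BR BR — and concatenate.

BREEBRBRBREEBREEBREEBRBRBREEBRBR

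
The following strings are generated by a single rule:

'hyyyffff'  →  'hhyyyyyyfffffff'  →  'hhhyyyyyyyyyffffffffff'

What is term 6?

hhhhhhyyyyyyyyyyyyyyyyyyfffffffffffffffffff

The n-th term is n h's then 3n y's then 3n+1 f's (n = 1, 2, …).
Setting n = 6 gives 6, 18, 19 characters in each block.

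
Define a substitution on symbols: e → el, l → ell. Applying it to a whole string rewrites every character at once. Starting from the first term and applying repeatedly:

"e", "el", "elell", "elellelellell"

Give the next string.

elellelellellelellelellellelellell

Replace each of the 13 characters of elellelellell in place — el ell el ell ell el ell el ell ell el ell ell — and concatenate.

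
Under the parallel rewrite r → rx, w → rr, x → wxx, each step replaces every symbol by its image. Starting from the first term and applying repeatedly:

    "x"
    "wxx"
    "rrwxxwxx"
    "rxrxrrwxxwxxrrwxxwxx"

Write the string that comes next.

Replace each of the 20 characters of rxrxrrwxxwxxrrwxxwxx in place — rx wxx rx wxx rx rx rr wxx wxx rr wxx wxx rx rx rr wxx wxx rr wxx wxx — and concatenate.

rxwxxrxwxxrxrxrrwxxwxxrrwxxwxxrxrxrrwxxwxxrrwxxwxx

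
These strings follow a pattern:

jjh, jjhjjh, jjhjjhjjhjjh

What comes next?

s(k+1) = s(k)·s(k) — each term doubles the last.
Doubling jjhjjhjjhjjh:

jjhjjhjjhjjhjjhjjhjjhjjh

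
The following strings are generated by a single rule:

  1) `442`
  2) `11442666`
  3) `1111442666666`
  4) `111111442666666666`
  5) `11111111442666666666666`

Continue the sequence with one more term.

1111111111442666666666666666

Each term wraps the previous one in 11 on the left and 666 on the right.
One more step from 11111111442666666666666 gives the answer.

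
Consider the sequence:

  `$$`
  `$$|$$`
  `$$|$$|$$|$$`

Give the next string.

$$|$$|$$|$$|$$|$$|$$|$$

s(k+1) = s(k)·|·s(k) — each term doubles the last with '|' between the halves.
One more doubling of $$|$$|$$|$$ gives the answer.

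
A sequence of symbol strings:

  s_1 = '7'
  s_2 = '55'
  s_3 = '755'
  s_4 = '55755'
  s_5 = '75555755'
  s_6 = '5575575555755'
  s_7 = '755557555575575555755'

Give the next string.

This is a Fibonacci-style word recurrence s(k) = s(k−2)·s(k−1): e.g. 7·55 = 755.
The next term joins 5575575555755 and 755557555575575555755.

5575575555755755557555575575555755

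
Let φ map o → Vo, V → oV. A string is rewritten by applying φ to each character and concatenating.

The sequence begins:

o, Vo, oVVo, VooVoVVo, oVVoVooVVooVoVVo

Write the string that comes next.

Replace each of the 16 characters of oVVoVooVVooVoVVo in place — Vo oV oV Vo oV Vo Vo oV oV Vo Vo oV Vo oV oV Vo — and concatenate.

VooVoVVooVVoVooVoVVoVooVVooVoVVo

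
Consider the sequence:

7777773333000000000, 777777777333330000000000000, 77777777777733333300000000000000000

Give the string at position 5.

Each string has the form 7^{3n} 3^{n+2} 0^{4n+1}, where the shown terms are n = 2, 3, 4.
Setting n = 6 gives 18, 8, 25 characters in each block.

777777777777777777333333330000000000000000000000000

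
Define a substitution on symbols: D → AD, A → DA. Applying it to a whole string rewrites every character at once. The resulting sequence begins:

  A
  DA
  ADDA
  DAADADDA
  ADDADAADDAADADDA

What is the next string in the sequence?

Rewriting the 16 symbols of ADDADAADDAADADDA one by one yields DA AD AD DA AD DA DA AD AD DA DA AD DA AD AD DA; concatenated:

DAADADDAADDADAADADDADAADDAADADDA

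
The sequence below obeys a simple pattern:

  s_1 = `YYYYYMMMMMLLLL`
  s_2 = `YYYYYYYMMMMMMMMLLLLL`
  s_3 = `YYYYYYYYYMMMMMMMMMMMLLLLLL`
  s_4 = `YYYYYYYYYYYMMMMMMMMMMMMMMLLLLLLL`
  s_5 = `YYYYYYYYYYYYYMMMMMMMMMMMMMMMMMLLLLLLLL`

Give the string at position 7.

Each string has the form Y^{2n+3} M^{3n+2} L^{n+3} (n = 1, 2, …).
For term 7, n = 7, so the run lengths are 17, 23, 10.

YYYYYYYYYYYYYYYYYMMMMMMMMMMMMMMMMMMMMMMMLLLLLLLLLL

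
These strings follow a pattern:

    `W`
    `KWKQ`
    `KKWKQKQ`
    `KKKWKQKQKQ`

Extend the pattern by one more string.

Each term wraps the previous one in K on the left and KQ on the right.
So the next term is K·KKKWKQKQKQ·KQ.

KKKKWKQKQKQKQ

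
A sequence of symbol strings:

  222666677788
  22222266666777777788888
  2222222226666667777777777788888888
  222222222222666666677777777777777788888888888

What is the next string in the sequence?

Term n consists of 3n 2's, followed by n+3 6's, followed by 4n-1 7's, followed by 3n-1 8's (n = 1, 2, …).
At n = 5 the blocks have lengths 15, 8, 19, 14.

22222222222222266666666777777777777777777788888888888888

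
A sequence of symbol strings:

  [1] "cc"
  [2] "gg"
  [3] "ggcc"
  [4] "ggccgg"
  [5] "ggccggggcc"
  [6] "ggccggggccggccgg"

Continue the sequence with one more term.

This is a Fibonacci-style word recurrence s(k) = s(k−1)·s(k−2): e.g. gg·cc = ggcc.
The next term joins ggccggggccggccgg and ggccggggcc.

ggccggggccggccggggccggggcc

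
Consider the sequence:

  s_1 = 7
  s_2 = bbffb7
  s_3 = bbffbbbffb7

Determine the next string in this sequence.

Every step adds bbffb at the front: s(k+1) = bbffb·s(k).
One more step from bbffbbbffb7 gives the answer.

bbffbbbffbbbffb7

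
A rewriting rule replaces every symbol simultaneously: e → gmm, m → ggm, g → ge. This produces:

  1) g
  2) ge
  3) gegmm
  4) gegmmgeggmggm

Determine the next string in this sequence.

Rewriting the 13 symbols of gegmmgeggmggm one by one yields ge gmm ge ggm ggm ge gmm ge ge ggm ge ge ggm; concatenated:

gegmmgeggmggmgegmmgegeggmgegeggm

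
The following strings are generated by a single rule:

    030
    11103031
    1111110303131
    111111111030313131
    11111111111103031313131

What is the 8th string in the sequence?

Each term wraps the previous one in 111 on the left and 31 on the right.
From 11111111111103031313131, 3 further steps: 11111111111103031313131 → 1111111111111110303131313131 → 111111111111111111030313131313131 → (answer).

11111111111111111111103031313131313131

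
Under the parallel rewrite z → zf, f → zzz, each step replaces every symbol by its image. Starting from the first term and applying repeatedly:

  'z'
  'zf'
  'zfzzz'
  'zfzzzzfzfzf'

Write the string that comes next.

zfzzzzfzfzfzfzzzzfzzzzfzzz

Rewriting each symbol of zfzzzzfzfzf: z→zf, f→zzz, z→zf, z→zf, z→zf, z→zf, f→zzz, z→zf, f→zzz, z→zf, f→zzz, which concatenates to zf zzz zf zf zf zf zzz zf zzz zf zzz.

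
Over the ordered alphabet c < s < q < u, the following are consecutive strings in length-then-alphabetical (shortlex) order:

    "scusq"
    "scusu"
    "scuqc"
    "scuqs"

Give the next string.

Find the rightmost character of scuqs below u, bump it to the next letter, and reset everything to its right to c.

scuqq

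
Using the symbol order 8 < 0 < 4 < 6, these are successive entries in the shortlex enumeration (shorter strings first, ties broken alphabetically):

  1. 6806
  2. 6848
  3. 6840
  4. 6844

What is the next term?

6846

Treat 6844 as a base-4 numeral over the given alphabet and add one, carrying through any trailing 6's.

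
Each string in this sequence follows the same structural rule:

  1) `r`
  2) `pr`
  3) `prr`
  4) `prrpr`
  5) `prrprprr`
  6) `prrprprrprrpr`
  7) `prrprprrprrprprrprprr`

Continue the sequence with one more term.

prrprprrprrprprrprprrprrprprrprrpr

From term 3 onward, concatenate the last term with the second-to-last: pr·r = prr, prr·pr = prrpr, …
The next term joins prrprprrprrprprrprprr and prrprprrprrpr.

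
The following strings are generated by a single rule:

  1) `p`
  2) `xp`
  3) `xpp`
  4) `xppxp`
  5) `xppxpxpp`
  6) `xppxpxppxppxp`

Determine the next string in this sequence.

This is a Fibonacci-style word recurrence s(k) = s(k−1)·s(k−2): e.g. xp·p = xpp.
The next term joins xppxpxppxppxp and xppxpxpp.

xppxpxppxppxpxppxpxpp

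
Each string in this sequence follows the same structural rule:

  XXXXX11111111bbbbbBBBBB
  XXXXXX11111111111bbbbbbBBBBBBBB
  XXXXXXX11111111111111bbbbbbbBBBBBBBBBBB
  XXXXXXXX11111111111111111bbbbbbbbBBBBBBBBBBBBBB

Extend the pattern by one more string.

XXXXXXXXX11111111111111111111bbbbbbbbbBBBBBBBBBBBBBBBBB

Each string has the form X^{n+3} 1^{3n+2} b^{n+3} B^{3n-1}, where the shown terms are n = 2, 3, 4, 5.
For the next term, n = 6, so the run lengths are 9, 20, 9, 17.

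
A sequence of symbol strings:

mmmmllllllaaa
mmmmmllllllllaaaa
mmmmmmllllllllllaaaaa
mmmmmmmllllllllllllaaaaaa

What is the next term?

The n-th term is n+1 m's then 2n l's then n a's, where the shown terms are n = 3, 4, 5, 6.
Setting n = 7 gives 8, 14, 7 characters in each block.

mmmmmmmmllllllllllllllaaaaaaa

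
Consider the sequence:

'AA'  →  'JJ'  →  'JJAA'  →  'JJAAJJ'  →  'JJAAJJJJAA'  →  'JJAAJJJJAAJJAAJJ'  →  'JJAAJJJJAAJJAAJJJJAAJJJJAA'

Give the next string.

Each term (from the third on) is the previous term followed by the one before it: term 3 = JJ·AA = JJAA.
The next term joins JJAAJJJJAAJJAAJJJJAAJJJJAA and JJAAJJJJAAJJAAJJ.

JJAAJJJJAAJJAAJJJJAAJJJJAAJJAAJJJJAAJJAAJJ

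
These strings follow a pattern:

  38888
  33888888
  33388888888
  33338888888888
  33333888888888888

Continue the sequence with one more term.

Term n consists of n-1 3's, followed by 2n 8's, where the shown terms are n = 2, 3, 4, 5, 6.
At n = 7 the blocks have lengths 6, 14.

33333388888888888888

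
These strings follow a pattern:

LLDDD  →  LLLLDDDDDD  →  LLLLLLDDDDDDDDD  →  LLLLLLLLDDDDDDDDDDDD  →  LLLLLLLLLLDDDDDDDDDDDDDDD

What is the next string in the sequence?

LLLLLLLLLLLLDDDDDDDDDDDDDDDDDD

Reading off run lengths: L runs 2, 4, 6, 8, 10; D runs 3, 6, 9, 12, 15 — each is linear in n (n = 1, 2, …).
For the next term, n = 6, so the run lengths are 12, 18.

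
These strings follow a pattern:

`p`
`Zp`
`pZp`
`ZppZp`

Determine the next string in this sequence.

Each term (from the third on) is the two preceding terms concatenated in order: term 3 = p·Zp = pZp.
So term 5 is pZp·ZppZp.

pZpZppZp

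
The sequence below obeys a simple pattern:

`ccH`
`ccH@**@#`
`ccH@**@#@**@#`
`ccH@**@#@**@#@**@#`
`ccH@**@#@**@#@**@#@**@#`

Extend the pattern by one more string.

ccH@**@#@**@#@**@#@**@#@**@#

Every step adds @**@# to the end: s(k+1) = s(k)·@**@#.
One more step from ccH@**@#@**@#@**@#@**@# gives the answer.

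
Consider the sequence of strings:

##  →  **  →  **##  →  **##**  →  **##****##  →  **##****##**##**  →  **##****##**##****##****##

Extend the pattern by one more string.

This is a Fibonacci-style word recurrence s(k) = s(k−1)·s(k−2): e.g. **·## = **##.
Continuing: **##****##**##****##****## · **##****##**##** gives term 8.

**##****##**##****##****##**##****##**##**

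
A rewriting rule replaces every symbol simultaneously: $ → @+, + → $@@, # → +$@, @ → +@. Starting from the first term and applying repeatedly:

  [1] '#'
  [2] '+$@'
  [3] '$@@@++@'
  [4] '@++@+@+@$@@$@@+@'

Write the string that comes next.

+@$@@$@@+@$@@+@$@@+@@++@+@@++@+@$@@+@

Replace each of the 16 characters of @++@+@+@$@@$@@+@ in place — +@ $@@ $@@ +@ $@@ +@ $@@ +@ @+ +@ +@ @+ +@ +@ $@@ +@ — and concatenate.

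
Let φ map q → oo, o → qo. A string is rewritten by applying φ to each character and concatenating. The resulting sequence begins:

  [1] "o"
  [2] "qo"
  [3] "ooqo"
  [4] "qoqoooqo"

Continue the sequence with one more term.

ooqoooqoqoqoooqo

Apply φ to qoqoooqo symbol by symbol: q→oo, o→qo, q→oo, o→qo, o→qo, o→qo, q→oo, o→qo; joined: oo qo oo qo qo qo oo qo.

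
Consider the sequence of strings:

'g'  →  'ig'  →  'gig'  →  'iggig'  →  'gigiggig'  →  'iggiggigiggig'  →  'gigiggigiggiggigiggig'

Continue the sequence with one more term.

iggiggigiggiggigiggigiggiggigiggig

This is a Fibonacci-style word recurrence s(k) = s(k−2)·s(k−1): e.g. g·ig = gig.
Continuing: iggiggigiggig · gigiggigiggiggigiggig gives term 8.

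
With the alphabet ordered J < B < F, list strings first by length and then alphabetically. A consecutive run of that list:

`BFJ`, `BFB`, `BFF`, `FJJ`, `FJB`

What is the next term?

Find the rightmost character of FJB below F, bump it to the next letter, and reset everything to its right to J.

FJF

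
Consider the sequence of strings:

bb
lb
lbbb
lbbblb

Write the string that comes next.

lbbblblbbb

From term 3 onward, concatenate the last term with the second-to-last: lb·bb = lbbb, lbbb·lb = lbbblb, …
Continuing: lbbblb · lbbb gives term 5.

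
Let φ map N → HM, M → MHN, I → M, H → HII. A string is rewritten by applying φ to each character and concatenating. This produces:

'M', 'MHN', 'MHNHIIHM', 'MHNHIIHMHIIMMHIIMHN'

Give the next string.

φ(MHNHIIHMHIIMMHIIMHN) expands symbol-by-symbol to MHN HII HM HII M M HII MHN HII M M MHN MHN HII M M MHN HII HM; joining the 19 pieces gives the next term.

MHNHIIHMHIIMMHIIMHNHIIMMMHNMHNHIIMMMHNHIIHM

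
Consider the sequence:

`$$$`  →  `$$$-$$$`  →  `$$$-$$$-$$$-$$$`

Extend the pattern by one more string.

Each string is two copies of the previous one joined by '-'.
Doubling $$$-$$$-$$$-$$$ with '-' between the halves:

$$$-$$$-$$$-$$$-$$$-$$$-$$$-$$$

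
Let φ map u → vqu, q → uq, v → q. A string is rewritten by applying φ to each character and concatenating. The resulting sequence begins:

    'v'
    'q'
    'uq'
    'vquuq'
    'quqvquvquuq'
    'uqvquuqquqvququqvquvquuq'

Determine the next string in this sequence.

vquuqquqvquvquuquqvquuqquqvquuqvquuqquqvququqvquvquuq

Applying the rule to each of the 24 symbols of uqvquuqquqvququqvquvquuq gives the pieces vqu uq q uq vqu vqu uq uq vqu uq q uq vqu uq vqu uq q uq vqu q uq vqu vqu uq, which concatenate to the answer.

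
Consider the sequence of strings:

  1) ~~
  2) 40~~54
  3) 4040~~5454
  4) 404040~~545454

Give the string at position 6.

4040404040~~5454545454

Every step adds 40 to the front and 54 to the end of the previous string.
From 404040~~545454, 2 further steps: 404040~~545454 → 40404040~~54545454 → (answer).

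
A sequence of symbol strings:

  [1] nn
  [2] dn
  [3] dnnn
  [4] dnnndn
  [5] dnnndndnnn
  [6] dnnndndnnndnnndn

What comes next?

From term 3 onward, concatenate the last term with the second-to-last: dn·nn = dnnn, dnnn·dn = dnnndn, …
So term 7 is dnnndndnnndnnndn·dnnndndnnn.

dnnndndnnndnnndndnnndndnnn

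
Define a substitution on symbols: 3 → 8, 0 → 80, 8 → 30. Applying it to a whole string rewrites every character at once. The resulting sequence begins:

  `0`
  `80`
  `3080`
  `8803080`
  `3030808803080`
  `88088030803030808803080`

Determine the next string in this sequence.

Applying the rule to each of the 23 symbols of 88088030803030808803080 gives the pieces 30 30 80 30 30 80 8 80 30 80 8 80 8 80 30 80 30 30 80 8 80 30 80, which concatenate to the answer.

303080303080880308088088030803030808803080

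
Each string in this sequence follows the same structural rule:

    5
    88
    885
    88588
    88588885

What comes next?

Each term (from the third on) is the previous term followed by the one before it: term 3 = 88·5 = 885.
Continuing: 88588885 · 88588 gives term 6.

8858888588588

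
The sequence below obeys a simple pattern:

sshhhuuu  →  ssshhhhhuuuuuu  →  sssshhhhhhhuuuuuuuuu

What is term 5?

sssssshhhhhhhhhhhuuuuuuuuuuuuuuu

Term n consists of n+1 s's, followed by 2n+1 h's, followed by 3n u's (n = 1, 2, …).
For term 5, n = 5, so the run lengths are 6, 11, 15.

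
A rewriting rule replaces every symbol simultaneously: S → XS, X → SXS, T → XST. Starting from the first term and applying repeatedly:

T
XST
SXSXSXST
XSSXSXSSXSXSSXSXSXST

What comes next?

φ(XSSXSXSSXSXSSXSXSXST) expands symbol-by-symbol to SXS XS XS SXS XS SXS XS XS SXS XS SXS XS XS SXS XS SXS XS SXS XS XST; joining the 20 pieces gives the next term.

SXSXSXSSXSXSSXSXSXSSXSXSSXSXSXSSXSXSSXSXSSXSXSXST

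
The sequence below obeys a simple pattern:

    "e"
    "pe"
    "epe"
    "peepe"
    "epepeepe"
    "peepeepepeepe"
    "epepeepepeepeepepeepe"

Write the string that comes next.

peepeepepeepeepepeepepeepeepepeepe

Each term (from the third on) is the two preceding terms concatenated in order: term 3 = e·pe = epe.
The next term joins peepeepepeepe and epepeepepeepeepepeepe.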